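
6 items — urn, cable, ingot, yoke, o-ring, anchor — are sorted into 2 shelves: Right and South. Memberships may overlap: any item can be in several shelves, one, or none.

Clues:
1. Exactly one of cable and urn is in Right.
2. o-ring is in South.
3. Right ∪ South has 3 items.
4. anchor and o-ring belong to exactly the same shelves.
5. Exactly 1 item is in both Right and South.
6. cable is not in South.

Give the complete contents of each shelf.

From (2): o-ring ∈ South.
From (6): cable ∉ South.
(4): anchor matches o-ring: anchor ∈ South.
Suppose urn ∉ Right: no assignment then satisfies all the clues, so urn ∈ Right.

Right = {urn}; South = {anchor, o-ring, urn}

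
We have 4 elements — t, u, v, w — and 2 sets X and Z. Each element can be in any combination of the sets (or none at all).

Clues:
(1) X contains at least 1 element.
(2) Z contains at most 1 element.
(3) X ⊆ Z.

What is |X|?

1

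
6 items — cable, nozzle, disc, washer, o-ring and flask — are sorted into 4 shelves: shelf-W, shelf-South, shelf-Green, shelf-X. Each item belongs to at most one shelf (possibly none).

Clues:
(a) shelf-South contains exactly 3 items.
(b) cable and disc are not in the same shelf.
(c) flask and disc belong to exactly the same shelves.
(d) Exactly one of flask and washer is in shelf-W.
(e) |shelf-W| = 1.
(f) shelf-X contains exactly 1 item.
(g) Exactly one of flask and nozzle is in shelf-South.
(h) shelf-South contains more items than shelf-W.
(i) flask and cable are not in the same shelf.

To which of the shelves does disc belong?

disc: shelf-South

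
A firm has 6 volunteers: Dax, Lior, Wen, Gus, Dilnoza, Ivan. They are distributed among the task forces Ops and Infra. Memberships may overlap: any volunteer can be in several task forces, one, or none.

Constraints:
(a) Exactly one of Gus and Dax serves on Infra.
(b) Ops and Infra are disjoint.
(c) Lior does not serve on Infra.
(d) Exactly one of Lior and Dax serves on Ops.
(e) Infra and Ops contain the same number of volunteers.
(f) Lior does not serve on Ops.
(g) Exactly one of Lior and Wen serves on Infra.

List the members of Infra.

Infra = {Gus, Wen}

From (c): Lior ∉ Infra.
From (f): Lior ∉ Ops.
(d) (exactly one): Dax ∈ Ops.
(g) (exactly one): Wen ∈ Infra.
(b) (disjoint): Dax ∉ Infra.
(b) (disjoint): Wen ∉ Ops.
(a) (exactly one): Gus ∈ Infra.
(b) (disjoint): Gus ∉ Ops.
Suppose Dilnoza ∈ Infra: no assignment then satisfies all the clues, so Dilnoza ∉ Infra.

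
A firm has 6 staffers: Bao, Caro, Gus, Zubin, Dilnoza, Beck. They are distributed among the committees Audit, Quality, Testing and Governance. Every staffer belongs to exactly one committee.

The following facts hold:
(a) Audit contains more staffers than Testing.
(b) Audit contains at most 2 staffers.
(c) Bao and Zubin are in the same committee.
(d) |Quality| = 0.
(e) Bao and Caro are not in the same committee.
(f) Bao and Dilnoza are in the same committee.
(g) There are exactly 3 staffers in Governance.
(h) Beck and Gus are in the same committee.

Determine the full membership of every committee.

Audit = {Beck, Gus}; Quality = {}; Testing = {Caro}; Governance = {Bao, Dilnoza, Zubin}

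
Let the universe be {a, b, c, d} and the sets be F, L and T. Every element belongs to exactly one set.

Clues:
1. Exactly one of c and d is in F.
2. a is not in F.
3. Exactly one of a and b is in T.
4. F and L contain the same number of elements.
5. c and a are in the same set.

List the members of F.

From (2): a ∉ F.
(5): c matches a: c ∉ F.
(1) (exactly one): d ∈ F.
Suppose b ∈ F: no assignment then satisfies all the clues, so b ∉ F.

F = {d}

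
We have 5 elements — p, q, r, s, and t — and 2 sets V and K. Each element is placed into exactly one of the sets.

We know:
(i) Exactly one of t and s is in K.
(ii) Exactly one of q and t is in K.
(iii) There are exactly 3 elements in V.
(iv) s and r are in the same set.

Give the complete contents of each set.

V = {q, r, s}; K = {p, t}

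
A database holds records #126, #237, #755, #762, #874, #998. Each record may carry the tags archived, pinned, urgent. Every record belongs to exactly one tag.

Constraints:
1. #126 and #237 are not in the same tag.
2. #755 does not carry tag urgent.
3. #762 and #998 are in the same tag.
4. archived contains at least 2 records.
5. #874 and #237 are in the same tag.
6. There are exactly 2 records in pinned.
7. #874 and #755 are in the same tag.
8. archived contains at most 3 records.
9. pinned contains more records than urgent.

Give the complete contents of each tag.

archived = {#237, #755, #874}; pinned = {#762, #998}; urgent = {#126}

From (2): #755 ∉ urgent.
(7): #874 matches #755: #874 ∉ urgent.
(5): #237 matches #874: #237 ∉ urgent.
Suppose #126 ∈ archived: no assignment then satisfies all the clues, so #126 ∉ archived.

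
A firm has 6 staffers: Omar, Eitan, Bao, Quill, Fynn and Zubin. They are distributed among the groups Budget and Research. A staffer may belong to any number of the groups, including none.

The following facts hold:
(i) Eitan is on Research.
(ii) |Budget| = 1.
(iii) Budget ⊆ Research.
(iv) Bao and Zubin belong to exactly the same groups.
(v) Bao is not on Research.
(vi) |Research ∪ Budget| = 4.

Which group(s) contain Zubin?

Zubin: none

From (i): Eitan ∈ Research.
From (v): Bao ∉ Research.
(iii) contrapositive: Bao ∉ Budget.
(iv): Zubin matches Bao: Zubin ∉ Budget.
(iv): Zubin matches Bao: Zubin ∉ Research.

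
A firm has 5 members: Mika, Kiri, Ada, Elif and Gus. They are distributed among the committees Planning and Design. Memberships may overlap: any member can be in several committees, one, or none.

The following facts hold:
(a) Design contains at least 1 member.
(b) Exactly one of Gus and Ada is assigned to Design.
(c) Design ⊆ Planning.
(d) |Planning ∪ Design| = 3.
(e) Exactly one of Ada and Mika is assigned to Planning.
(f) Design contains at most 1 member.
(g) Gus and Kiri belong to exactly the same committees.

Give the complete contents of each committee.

Planning = {Ada, Gus, Kiri}; Design = {Ada}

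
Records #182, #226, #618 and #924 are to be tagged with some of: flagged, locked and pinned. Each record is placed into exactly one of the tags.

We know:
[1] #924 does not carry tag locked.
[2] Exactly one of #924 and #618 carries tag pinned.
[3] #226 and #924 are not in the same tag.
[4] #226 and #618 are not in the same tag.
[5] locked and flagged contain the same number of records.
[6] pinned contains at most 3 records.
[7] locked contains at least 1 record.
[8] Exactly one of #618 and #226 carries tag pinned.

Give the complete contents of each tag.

flagged = {#924}; locked = {#226}; pinned = {#182, #618}

From (1): #924 ∉ locked.
Suppose #182 ∈ flagged: no assignment then satisfies all the clues, so #182 ∉ flagged.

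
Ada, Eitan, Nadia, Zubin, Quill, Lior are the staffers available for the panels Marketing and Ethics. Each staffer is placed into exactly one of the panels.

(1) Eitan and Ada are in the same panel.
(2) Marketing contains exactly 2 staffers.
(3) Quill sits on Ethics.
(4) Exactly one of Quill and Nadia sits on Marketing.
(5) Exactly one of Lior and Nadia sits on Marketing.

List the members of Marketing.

Marketing = {Nadia, Zubin}

From (3): Quill ∈ Ethics.
(4) (exactly one): Nadia ∈ Marketing.
(5) (exactly one): Lior ∉ Marketing.
Only one panel left: Lior ∈ Ethics.
Suppose Ada ∈ Marketing: no assignment then satisfies all the clues, so Ada ∉ Marketing.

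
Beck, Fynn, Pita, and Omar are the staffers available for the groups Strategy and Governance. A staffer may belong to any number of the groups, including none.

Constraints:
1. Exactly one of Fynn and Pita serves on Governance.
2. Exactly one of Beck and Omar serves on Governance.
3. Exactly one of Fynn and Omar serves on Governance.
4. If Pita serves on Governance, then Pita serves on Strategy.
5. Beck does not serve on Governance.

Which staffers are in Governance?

Governance = {Omar, Pita}

From (5): Beck ∉ Governance.
(2) (exactly one): Omar ∈ Governance.
(3) (exactly one): Fynn ∉ Governance.
(1) (exactly one): Pita ∈ Governance.
(4): Pita ∈ Strategy.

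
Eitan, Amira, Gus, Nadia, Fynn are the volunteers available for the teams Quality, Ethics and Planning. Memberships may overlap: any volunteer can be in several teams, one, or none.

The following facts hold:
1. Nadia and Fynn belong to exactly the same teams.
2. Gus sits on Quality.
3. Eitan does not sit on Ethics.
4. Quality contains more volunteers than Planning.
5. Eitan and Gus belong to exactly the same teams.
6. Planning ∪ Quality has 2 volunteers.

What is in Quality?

Quality = {Eitan, Gus}

From (2): Gus ∈ Quality.
From (3): Eitan ∉ Ethics.
(5): Eitan matches Gus: Eitan ∈ Quality.
(5): Gus matches Eitan: Gus ∉ Ethics.
Suppose Amira ∈ Quality: no assignment then satisfies all the clues, so Amira ∉ Quality.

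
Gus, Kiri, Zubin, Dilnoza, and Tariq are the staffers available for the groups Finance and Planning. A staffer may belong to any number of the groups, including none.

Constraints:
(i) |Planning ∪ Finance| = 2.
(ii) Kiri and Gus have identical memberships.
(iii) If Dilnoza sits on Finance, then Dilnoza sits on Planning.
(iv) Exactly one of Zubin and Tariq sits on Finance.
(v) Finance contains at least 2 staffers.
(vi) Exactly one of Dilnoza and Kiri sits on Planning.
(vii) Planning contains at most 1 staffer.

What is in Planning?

Planning = {Dilnoza}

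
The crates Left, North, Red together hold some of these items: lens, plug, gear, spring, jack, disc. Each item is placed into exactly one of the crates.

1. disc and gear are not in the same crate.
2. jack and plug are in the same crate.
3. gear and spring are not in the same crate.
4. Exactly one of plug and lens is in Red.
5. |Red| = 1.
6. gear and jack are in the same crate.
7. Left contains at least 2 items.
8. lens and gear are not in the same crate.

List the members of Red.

Red = {lens}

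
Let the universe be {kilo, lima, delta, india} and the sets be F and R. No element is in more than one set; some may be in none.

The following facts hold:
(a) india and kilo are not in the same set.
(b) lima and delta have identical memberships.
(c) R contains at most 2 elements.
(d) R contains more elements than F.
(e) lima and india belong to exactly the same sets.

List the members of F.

F = {}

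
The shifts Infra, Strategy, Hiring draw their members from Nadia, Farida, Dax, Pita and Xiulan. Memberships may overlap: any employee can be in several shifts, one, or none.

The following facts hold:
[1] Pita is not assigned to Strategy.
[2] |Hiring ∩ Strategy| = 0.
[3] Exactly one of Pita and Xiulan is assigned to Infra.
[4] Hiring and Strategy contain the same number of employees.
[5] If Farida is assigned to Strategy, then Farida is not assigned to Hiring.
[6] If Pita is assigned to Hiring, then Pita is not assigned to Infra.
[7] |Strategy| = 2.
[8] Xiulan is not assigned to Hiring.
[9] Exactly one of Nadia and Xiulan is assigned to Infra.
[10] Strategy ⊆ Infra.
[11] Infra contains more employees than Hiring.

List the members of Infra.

Infra = {Dax, Farida, Xiulan}

From (1): Pita ∉ Strategy.
From (8): Xiulan ∉ Hiring.
Suppose Nadia ∈ Infra: no assignment then satisfies all the clues, so Nadia ∉ Infra.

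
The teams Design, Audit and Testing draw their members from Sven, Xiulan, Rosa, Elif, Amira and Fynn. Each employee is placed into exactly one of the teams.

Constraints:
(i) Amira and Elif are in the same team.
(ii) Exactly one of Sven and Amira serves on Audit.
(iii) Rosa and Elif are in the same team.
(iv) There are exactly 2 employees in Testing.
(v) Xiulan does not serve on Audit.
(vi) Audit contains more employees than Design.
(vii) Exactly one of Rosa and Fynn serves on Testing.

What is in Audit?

Audit = {Amira, Elif, Rosa}

From (v): Xiulan ∉ Audit.
Suppose Sven ∈ Audit: no assignment then satisfies all the clues, so Sven ∉ Audit.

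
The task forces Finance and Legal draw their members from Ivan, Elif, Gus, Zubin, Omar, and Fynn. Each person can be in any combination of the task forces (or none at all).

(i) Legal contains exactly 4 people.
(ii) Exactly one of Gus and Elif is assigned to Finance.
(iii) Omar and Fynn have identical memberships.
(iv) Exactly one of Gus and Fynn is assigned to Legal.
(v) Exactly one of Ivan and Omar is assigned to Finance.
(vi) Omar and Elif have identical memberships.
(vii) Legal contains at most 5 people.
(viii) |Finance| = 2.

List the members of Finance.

Finance = {Gus, Ivan}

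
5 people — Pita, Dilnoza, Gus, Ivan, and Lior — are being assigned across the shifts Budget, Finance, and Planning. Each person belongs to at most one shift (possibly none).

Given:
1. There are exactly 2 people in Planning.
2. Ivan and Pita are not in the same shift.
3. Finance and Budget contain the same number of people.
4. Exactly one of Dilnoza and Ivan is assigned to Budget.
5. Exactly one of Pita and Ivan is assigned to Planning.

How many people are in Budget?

1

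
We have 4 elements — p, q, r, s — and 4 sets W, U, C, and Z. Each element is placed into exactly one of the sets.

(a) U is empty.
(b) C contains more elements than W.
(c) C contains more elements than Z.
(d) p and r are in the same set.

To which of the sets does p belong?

p: C

(a): U already has 0, so the rest are out.
Suppose p ∈ W: no assignment then satisfies all the clues, so p ∉ W.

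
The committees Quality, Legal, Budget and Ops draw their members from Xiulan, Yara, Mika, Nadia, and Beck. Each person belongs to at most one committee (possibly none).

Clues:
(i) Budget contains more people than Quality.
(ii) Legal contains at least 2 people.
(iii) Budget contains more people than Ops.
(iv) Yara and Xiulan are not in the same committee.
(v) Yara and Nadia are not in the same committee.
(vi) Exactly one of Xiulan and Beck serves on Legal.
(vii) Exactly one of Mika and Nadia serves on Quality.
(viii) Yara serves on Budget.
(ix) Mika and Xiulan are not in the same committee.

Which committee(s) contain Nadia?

Nadia: Legal

From (viii): Yara ∈ Budget.
(iv): Xiulan ∉ Budget.
(v): Nadia ∉ Budget.
Suppose Nadia ∈ Quality: no assignment then satisfies all the clues, so Nadia ∉ Quality.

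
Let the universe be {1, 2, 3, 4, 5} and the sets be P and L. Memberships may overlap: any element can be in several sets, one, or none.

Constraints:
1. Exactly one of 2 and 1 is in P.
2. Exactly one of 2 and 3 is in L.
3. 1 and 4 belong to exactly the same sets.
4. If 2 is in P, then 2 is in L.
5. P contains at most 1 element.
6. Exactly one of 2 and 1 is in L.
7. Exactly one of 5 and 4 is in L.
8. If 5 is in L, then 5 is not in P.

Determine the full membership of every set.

P = {2}; L = {2, 5}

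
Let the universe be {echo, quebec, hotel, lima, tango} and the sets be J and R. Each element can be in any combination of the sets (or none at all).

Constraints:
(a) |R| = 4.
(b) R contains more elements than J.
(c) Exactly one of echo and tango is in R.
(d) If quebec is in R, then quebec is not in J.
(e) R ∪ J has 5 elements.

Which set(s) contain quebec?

quebec: R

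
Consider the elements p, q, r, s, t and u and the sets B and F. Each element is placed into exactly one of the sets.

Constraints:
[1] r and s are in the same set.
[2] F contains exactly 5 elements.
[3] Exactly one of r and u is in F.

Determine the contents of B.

B = {u}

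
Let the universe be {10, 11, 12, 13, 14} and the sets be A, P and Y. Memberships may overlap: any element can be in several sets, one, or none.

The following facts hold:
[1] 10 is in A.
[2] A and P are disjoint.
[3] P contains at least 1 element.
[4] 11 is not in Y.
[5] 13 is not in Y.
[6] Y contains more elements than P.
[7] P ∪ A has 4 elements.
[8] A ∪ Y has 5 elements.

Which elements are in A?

A = {10, 11, 13}

From (1): 10 ∈ A.
From (4): 11 ∉ Y.
From (5): 13 ∉ Y.
(2) (disjoint): 10 ∉ P.
Suppose 11 ∉ A: no assignment then satisfies all the clues, so 11 ∈ A.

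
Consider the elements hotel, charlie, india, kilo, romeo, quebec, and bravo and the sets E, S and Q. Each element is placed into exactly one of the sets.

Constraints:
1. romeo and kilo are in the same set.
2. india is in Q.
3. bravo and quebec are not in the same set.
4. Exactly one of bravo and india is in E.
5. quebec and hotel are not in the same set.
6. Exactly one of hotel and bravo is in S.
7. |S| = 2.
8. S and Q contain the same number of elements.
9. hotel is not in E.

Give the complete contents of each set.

E = {bravo, kilo, romeo}; S = {charlie, hotel}; Q = {india, quebec}

From (2): india ∈ Q.
From (9): hotel ∉ E.
(4) (exactly one): bravo ∈ E.
(6) (exactly one): hotel ∈ S.
(3): quebec ∉ E.
(5): quebec ∉ S.
Only one set left: quebec ∈ Q.
Suppose charlie ∈ E: no assignment then satisfies all the clues, so charlie ∉ E.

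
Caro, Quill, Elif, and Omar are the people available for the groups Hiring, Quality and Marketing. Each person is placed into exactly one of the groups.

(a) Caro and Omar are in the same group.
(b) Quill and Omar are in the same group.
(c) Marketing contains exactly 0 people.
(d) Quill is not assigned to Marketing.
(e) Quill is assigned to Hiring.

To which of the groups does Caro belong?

Caro: Hiring

From (d): Quill ∉ Marketing.
From (e): Quill ∈ Hiring.
(b): Omar matches Quill: Omar ∈ Hiring.
(c): Marketing already has 0, so the rest are out.
(a): Caro matches Omar: Caro ∈ Hiring.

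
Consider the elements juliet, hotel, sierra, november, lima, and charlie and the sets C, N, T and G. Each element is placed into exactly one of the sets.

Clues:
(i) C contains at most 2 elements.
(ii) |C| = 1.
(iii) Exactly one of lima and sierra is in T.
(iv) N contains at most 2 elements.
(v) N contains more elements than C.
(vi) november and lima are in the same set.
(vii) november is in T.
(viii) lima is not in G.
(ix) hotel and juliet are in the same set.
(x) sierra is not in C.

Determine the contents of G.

G = {sierra}

From (vii): november ∈ T.
From (viii): lima ∉ G.
From (x): sierra ∉ C.
(vi): lima matches november: lima ∉ C.
(vi): lima matches november: lima ∉ N.
(vi): lima matches november: lima ∈ T.
(iii) (exactly one): sierra ∉ T.
Suppose juliet ∈ G: no assignment then satisfies all the clues, so juliet ∉ G.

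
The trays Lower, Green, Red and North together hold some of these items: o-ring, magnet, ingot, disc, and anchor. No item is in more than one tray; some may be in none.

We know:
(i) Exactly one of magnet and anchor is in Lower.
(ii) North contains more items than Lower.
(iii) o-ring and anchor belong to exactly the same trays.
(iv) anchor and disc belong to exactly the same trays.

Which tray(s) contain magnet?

magnet: Lower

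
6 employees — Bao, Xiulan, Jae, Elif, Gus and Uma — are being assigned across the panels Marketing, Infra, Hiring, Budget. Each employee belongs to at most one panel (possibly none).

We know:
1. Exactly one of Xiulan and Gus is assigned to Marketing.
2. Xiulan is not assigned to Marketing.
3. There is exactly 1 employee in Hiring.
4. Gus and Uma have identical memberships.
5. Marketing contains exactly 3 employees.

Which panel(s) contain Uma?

From (2): Xiulan ∉ Marketing.
(1) (exactly one): Gus ∈ Marketing.
(4): Uma matches Gus: Uma ∈ Marketing.

Uma: Marketing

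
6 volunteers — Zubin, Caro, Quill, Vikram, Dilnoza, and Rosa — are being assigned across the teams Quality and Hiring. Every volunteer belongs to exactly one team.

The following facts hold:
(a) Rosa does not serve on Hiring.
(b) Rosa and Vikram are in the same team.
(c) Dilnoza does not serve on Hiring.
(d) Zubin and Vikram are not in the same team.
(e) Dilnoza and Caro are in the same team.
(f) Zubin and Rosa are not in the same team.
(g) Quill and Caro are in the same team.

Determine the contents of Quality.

From (a): Rosa ∉ Hiring.
From (c): Dilnoza ∉ Hiring.
(b): Vikram matches Rosa: Vikram ∉ Hiring.
(e): Caro matches Dilnoza: Caro ∉ Hiring.
(g): Quill matches Caro: Quill ∉ Hiring.
Only one team left: Caro ∈ Quality.
Only one team left: Quill ∈ Quality.
Only one team left: Vikram ∈ Quality.
Only one team left: Dilnoza ∈ Quality.
Only one team left: Rosa ∈ Quality.
(d): Zubin ∉ Quality.
Only one team left: Zubin ∈ Hiring.

Quality = {Caro, Dilnoza, Quill, Rosa, Vikram}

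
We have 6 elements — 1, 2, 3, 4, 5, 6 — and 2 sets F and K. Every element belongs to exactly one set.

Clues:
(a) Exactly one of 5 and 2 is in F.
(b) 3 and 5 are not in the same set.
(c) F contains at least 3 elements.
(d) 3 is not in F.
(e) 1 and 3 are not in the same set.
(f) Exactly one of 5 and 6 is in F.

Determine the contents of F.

From (d): 3 ∉ F.
Only one set left: 3 ∈ K.
(b): 5 ∉ K.
(e): 1 ∉ K.
Only one set left: 1 ∈ F.
Only one set left: 5 ∈ F.
(a) (exactly one): 2 ∉ F.
(f) (exactly one): 6 ∉ F.
Only one set left: 2 ∈ K.
Only one set left: 6 ∈ K.
(c): only 3 candidates remain for F, so all are in.

F = {1, 4, 5}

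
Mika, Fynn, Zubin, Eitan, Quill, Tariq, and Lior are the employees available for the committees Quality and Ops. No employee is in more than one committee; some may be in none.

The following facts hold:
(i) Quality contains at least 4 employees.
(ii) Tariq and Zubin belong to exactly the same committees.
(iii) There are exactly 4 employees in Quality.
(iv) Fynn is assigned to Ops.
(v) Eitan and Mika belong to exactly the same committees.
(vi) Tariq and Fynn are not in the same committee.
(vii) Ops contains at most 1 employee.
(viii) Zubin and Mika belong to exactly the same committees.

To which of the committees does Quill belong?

From (iv): Fynn ∈ Ops.
(vi): Tariq ∉ Ops.
(vii): Ops already has 1, so the rest are out.
Suppose Quill ∈ Quality: no assignment then satisfies all the clues, so Quill ∉ Quality.

Quill: none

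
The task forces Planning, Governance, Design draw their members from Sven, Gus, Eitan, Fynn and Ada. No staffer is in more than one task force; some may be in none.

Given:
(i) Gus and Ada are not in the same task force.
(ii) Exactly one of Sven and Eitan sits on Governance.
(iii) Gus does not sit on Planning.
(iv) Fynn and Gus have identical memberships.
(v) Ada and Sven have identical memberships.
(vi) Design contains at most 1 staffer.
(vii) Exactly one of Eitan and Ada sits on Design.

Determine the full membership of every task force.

From (iii): Gus ∉ Planning.
(iv): Fynn matches Gus: Fynn ∉ Planning.
Suppose Sven ∈ Planning: no assignment then satisfies all the clues, so Sven ∉ Planning.

Planning = {}; Governance = {Ada, Sven}; Design = {Eitan}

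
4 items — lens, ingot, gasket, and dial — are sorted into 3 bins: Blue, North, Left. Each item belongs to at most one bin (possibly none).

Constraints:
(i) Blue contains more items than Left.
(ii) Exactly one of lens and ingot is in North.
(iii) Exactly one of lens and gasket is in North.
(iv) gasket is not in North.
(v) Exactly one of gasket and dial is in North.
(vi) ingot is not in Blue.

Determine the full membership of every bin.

Blue = {gasket}; North = {dial, lens}; Left = {}

From (iv): gasket ∉ North.
From (vi): ingot ∉ Blue.
(iii) (exactly one): lens ∈ North.
(v) (exactly one): dial ∈ North.
(ii) (exactly one): ingot ∉ North.
Suppose ingot ∈ Left: no assignment then satisfies all the clues, so ingot ∉ Left.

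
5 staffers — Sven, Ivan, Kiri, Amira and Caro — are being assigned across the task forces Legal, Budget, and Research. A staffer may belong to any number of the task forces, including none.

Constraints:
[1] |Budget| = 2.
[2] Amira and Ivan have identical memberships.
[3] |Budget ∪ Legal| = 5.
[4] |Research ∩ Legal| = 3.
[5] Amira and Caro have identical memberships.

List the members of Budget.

Budget = {Kiri, Sven}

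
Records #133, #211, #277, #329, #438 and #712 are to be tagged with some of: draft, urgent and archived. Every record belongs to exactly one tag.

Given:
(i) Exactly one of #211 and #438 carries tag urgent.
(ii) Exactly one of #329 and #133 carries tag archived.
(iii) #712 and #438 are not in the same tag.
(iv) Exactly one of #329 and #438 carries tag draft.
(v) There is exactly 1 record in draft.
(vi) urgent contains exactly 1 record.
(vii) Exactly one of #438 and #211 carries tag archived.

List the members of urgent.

urgent = {#438}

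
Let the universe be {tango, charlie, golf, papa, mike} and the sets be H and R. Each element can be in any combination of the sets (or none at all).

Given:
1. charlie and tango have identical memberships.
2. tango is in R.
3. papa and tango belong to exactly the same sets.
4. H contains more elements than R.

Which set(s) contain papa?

papa: H, R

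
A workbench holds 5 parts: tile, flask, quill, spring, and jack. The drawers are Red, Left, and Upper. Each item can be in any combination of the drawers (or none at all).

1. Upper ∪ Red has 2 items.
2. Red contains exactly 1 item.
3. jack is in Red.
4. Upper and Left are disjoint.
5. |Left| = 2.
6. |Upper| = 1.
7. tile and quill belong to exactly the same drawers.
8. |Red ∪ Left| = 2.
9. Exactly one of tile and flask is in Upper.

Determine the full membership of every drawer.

From (3): jack ∈ Red.
(2): Red already has 1, so the rest are out.
Suppose tile ∈ Left: no assignment then satisfies all the clues, so tile ∉ Left.

Red = {jack}; Left = {jack, spring}; Upper = {flask}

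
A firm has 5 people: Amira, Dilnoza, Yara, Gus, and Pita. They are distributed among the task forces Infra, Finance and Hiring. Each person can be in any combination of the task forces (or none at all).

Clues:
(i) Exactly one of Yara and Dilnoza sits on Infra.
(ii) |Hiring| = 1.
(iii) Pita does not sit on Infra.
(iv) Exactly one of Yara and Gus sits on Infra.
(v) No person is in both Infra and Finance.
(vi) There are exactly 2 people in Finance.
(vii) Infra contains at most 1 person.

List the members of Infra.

Infra = {Yara}

From (iii): Pita ∉ Infra.
Suppose Amira ∈ Infra: no assignment then satisfies all the clues, so Amira ∉ Infra.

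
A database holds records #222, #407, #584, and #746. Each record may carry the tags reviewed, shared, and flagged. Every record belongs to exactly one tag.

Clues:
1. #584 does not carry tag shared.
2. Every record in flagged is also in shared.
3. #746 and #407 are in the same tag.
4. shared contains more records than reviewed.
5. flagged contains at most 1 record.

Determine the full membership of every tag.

reviewed = {#584}; shared = {#222, #407, #746}; flagged = {}

From (1): #584 ∉ shared.
(2) contrapositive: #584 ∉ flagged.
Only one tag left: #584 ∈ reviewed.
Suppose #222 ∈ reviewed: no assignment then satisfies all the clues, so #222 ∉ reviewed.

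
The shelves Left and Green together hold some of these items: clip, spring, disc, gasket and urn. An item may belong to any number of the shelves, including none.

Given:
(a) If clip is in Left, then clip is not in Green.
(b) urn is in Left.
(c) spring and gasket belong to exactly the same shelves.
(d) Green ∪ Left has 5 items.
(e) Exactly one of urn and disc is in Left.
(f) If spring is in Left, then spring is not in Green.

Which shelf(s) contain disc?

From (b): urn ∈ Left.
(e) (exactly one): disc ∉ Left.
Suppose disc ∉ Green: no assignment then satisfies all the clues, so disc ∈ Green.

disc: Green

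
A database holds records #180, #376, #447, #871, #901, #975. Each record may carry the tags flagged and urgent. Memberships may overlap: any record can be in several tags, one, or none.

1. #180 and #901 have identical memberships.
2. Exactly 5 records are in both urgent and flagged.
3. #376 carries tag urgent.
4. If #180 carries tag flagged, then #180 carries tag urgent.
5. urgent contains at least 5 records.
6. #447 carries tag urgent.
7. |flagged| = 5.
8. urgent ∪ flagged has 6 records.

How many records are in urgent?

6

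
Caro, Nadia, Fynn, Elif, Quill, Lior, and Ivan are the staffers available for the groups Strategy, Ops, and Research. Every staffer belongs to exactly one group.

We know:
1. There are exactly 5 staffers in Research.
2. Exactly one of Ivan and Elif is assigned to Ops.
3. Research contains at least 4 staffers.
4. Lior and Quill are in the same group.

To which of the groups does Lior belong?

Lior: Research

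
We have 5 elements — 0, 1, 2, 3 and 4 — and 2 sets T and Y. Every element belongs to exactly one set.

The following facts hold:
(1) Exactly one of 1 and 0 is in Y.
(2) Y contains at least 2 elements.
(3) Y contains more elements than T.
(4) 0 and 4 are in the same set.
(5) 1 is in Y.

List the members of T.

T = {0, 4}

From (5): 1 ∈ Y.
(1) (exactly one): 0 ∉ Y.
(4): 4 matches 0: 4 ∉ Y.
Only one set left: 0 ∈ T.
Only one set left: 4 ∈ T.
Suppose 2 ∈ T: no assignment then satisfies all the clues, so 2 ∉ T.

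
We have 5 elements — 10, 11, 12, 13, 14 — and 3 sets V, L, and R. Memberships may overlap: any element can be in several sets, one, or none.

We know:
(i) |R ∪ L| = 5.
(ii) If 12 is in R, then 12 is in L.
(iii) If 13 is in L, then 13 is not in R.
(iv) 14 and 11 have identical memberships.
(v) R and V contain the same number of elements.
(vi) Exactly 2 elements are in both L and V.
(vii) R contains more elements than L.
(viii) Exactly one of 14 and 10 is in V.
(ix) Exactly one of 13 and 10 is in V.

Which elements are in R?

R = {10, 11, 12, 14}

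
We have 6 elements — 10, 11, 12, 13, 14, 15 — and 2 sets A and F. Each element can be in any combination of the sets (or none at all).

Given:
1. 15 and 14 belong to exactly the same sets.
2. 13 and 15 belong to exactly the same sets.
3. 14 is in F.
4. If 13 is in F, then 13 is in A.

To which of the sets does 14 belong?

From (3): 14 ∈ F.
(1): 15 matches 14: 15 ∈ F.
(2): 13 matches 15: 13 ∈ F.
(4): 13 ∈ A.
(2): 15 matches 13: 15 ∈ A.
(1): 14 matches 15: 14 ∈ A.

14: A, F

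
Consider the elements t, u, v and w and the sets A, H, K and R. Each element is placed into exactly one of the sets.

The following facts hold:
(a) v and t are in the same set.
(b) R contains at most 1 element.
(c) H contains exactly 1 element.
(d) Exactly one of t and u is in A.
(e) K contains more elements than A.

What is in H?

H = {w}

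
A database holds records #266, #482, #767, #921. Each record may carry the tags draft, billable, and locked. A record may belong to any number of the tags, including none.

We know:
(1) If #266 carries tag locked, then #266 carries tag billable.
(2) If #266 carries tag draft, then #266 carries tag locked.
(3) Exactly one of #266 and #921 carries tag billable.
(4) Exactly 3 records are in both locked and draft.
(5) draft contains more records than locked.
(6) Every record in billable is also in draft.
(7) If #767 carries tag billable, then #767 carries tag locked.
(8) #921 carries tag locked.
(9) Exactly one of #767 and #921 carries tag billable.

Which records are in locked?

locked = {#266, #767, #921}

From (8): #921 ∈ locked.
Suppose #266 ∉ locked: no assignment then satisfies all the clues, so #266 ∈ locked.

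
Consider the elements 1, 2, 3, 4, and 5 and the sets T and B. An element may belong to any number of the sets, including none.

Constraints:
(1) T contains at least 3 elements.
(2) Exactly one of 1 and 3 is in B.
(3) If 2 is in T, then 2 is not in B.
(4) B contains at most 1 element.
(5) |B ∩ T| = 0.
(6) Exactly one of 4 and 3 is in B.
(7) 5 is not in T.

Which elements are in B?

From (7): 5 ∉ T.
Suppose 1 ∈ B: no assignment then satisfies all the clues, so 1 ∉ B.

B = {3}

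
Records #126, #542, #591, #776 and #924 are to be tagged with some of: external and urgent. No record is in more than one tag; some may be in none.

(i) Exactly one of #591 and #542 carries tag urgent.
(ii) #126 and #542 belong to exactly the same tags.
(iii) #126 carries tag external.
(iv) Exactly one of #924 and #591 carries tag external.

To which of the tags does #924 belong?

From (iii): #126 ∈ external.
(ii): #542 matches #126: #542 ∈ external.
(i) (exactly one): #591 ∈ urgent.
(iv) (exactly one): #924 ∈ external.

#924: external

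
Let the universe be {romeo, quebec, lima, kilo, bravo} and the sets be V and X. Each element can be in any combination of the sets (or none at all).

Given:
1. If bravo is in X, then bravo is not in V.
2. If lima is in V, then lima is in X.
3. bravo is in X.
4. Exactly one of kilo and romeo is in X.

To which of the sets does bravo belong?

bravo: X

From (3): bravo ∈ X.
(1): bravo ∉ V.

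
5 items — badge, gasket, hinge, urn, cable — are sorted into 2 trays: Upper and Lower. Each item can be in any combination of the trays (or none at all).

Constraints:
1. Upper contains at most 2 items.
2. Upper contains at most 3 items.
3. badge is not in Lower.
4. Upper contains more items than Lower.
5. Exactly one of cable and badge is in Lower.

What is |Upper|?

2

From (3): badge ∉ Lower.
(5) (exactly one): cable ∈ Lower.
Suppose gasket ∈ Lower: no assignment then satisfies all the clues, so gasket ∉ Lower.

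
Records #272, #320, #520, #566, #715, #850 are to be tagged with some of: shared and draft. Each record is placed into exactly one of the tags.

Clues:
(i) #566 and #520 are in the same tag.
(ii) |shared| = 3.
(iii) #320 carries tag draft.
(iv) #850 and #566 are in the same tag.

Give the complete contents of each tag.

shared = {#520, #566, #850}; draft = {#272, #320, #715}

From (iii): #320 ∈ draft.
Suppose #272 ∈ shared: no assignment then satisfies all the clues, so #272 ∉ shared.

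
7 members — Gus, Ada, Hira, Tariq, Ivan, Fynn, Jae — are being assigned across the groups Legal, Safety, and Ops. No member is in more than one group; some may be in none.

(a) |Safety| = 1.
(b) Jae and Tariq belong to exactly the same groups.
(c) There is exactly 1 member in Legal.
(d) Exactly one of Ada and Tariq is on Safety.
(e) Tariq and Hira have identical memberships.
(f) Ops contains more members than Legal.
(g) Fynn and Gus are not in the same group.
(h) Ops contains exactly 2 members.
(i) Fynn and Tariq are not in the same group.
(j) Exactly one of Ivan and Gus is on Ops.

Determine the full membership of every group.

Legal = {Gus}; Safety = {Ada}; Ops = {Fynn, Ivan}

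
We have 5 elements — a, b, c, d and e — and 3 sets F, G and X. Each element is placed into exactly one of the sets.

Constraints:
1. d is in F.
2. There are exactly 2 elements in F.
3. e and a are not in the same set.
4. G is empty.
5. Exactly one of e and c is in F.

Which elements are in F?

F = {d, e}

From (1): d ∈ F.
(4): G already has 0, so the rest are out.
Suppose a ∈ F: no assignment then satisfies all the clues, so a ∉ F.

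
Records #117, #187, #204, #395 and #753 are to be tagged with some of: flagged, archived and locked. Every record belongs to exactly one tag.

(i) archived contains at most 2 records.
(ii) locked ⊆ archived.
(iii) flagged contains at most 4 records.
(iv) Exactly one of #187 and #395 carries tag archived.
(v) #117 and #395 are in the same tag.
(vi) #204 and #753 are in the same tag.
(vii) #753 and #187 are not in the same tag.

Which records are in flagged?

flagged = {#117, #204, #395, #753}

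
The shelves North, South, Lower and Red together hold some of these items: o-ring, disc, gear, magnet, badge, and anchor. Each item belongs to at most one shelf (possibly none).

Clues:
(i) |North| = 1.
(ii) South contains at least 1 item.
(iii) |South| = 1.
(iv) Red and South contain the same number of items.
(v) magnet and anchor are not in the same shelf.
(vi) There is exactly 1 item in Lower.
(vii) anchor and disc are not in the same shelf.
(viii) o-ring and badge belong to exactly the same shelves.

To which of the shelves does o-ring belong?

o-ring: none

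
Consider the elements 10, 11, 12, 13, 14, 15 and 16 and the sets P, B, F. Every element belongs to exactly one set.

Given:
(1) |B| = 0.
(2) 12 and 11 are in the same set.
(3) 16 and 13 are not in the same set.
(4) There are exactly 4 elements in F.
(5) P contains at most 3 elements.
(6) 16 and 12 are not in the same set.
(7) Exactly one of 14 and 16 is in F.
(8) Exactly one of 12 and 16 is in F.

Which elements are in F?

(1): B already has 0, so the rest are out.
Suppose 10 ∈ F: no assignment then satisfies all the clues, so 10 ∉ F.

F = {11, 12, 13, 14}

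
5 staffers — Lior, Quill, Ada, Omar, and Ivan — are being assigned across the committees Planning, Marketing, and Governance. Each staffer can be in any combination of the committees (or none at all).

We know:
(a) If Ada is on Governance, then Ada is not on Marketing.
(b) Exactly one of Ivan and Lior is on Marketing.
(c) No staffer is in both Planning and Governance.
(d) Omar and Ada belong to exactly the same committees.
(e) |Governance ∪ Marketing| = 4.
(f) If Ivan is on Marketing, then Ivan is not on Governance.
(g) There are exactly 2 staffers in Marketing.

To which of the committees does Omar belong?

Omar: Governance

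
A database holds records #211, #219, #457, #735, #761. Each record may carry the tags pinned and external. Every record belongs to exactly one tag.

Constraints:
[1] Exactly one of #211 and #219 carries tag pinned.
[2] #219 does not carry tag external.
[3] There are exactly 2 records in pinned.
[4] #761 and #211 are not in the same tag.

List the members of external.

external = {#211, #457, #735}

From (2): #219 ∉ external.
Only one tag left: #219 ∈ pinned.
(1) (exactly one): #211 ∉ pinned.
Only one tag left: #211 ∈ external.
(4): #761 ∉ external.
Only one tag left: #761 ∈ pinned.
(3): pinned already has 2, so the rest are out.
Only one tag left: #457 ∈ external.
Only one tag left: #735 ∈ external.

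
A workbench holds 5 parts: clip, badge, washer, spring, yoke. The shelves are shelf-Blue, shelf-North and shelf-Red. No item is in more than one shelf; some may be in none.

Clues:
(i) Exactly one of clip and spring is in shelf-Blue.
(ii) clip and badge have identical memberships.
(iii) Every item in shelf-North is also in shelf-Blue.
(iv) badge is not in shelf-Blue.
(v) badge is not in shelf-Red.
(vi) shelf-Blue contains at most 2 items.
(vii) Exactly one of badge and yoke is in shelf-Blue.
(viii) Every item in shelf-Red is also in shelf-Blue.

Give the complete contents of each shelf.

shelf-Blue = {spring, yoke}; shelf-North = {}; shelf-Red = {}

From (iv): badge ∉ shelf-Blue.
From (v): badge ∉ shelf-Red.
(ii): clip matches badge: clip ∉ shelf-Blue.
(ii): clip matches badge: clip ∉ shelf-Red.
(iii) contrapositive: clip ∉ shelf-North.
(iii) contrapositive: badge ∉ shelf-North.
(vii) (exactly one): yoke ∈ shelf-Blue.
(i) (exactly one): spring ∈ shelf-Blue.
(vi): shelf-Blue already has 2, so the rest are out.
(viii) contrapositive: washer ∉ shelf-Red.
(iii) contrapositive: washer ∉ shelf-North.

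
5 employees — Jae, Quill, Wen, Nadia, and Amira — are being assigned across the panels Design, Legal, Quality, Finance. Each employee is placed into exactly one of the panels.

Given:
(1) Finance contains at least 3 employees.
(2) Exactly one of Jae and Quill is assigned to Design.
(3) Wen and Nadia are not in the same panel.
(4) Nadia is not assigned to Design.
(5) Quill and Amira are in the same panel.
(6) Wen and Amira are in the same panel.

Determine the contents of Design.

Design = {Jae}

From (4): Nadia ∉ Design.
Suppose Jae ∉ Design: no assignment then satisfies all the clues, so Jae ∈ Design.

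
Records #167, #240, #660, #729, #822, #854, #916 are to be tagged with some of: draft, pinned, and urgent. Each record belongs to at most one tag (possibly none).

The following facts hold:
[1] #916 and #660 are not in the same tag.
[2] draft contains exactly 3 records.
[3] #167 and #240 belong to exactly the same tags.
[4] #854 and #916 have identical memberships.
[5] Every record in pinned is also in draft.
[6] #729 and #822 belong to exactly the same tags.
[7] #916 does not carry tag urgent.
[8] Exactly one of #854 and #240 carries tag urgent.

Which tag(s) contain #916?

#916: none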